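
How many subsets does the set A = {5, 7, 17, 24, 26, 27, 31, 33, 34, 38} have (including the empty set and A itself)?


Set A = {5, 7, 17, 24, 26, 27, 31, 33, 34, 38}
|A| = 10
The power set P(A) contains all subsets of A.
|P(A)| = 2^|A| = 2^10 = 1024

1024


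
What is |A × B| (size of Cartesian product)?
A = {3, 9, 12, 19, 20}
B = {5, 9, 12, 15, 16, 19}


Set A = {3, 9, 12, 19, 20} has 5 elements.
Set B = {5, 9, 12, 15, 16, 19} has 6 elements.
|A × B| = |A| × |B| = 5 × 6 = 30

30


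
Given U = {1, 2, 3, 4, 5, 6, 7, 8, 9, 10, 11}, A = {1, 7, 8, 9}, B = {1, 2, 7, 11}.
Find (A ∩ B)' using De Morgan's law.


U = {1, 2, 3, 4, 5, 6, 7, 8, 9, 10, 11}
A = {1, 7, 8, 9}, B = {1, 2, 7, 11}
A ∩ B = {1, 7}
(A ∩ B)' = U \ (A ∩ B) = {2, 3, 4, 5, 6, 8, 9, 10, 11}
Verification via A' ∪ B': A' = {2, 3, 4, 5, 6, 10, 11}, B' = {3, 4, 5, 6, 8, 9, 10}
A' ∪ B' = {2, 3, 4, 5, 6, 8, 9, 10, 11} ✓

{2, 3, 4, 5, 6, 8, 9, 10, 11}


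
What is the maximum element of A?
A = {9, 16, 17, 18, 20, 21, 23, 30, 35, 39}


Set A = {9, 16, 17, 18, 20, 21, 23, 30, 35, 39}
Elements in ascending order: 9, 16, 17, 18, 20, 21, 23, 30, 35, 39
The largest element is 39.

39


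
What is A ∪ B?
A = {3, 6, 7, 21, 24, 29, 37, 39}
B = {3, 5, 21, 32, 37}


Set A = {3, 6, 7, 21, 24, 29, 37, 39}
Set B = {3, 5, 21, 32, 37}
A ∪ B includes all elements in either set.
Elements from A: {3, 6, 7, 21, 24, 29, 37, 39}
Elements from B not already included: {5, 32}
A ∪ B = {3, 5, 6, 7, 21, 24, 29, 32, 37, 39}

{3, 5, 6, 7, 21, 24, 29, 32, 37, 39}


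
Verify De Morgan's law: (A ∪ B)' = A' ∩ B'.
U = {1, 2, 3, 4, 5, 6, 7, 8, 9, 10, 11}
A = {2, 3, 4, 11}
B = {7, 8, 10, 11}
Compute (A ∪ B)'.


U = {1, 2, 3, 4, 5, 6, 7, 8, 9, 10, 11}
A = {2, 3, 4, 11}, B = {7, 8, 10, 11}
A ∪ B = {2, 3, 4, 7, 8, 10, 11}
(A ∪ B)' = U \ (A ∪ B) = {1, 5, 6, 9}
Verification via A' ∩ B': A' = {1, 5, 6, 7, 8, 9, 10}, B' = {1, 2, 3, 4, 5, 6, 9}
A' ∩ B' = {1, 5, 6, 9} ✓

{1, 5, 6, 9}


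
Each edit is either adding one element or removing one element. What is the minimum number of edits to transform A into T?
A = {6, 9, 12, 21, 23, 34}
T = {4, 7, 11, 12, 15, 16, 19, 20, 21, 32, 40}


Set A = {6, 9, 12, 21, 23, 34}
Set T = {4, 7, 11, 12, 15, 16, 19, 20, 21, 32, 40}
Elements to remove from A (in A, not in T): {6, 9, 23, 34} → 4 removals
Elements to add to A (in T, not in A): {4, 7, 11, 15, 16, 19, 20, 32, 40} → 9 additions
Total edits = 4 + 9 = 13

13


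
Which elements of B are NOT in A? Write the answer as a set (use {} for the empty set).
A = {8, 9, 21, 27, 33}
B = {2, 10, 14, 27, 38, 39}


Set A = {8, 9, 21, 27, 33}
Set B = {2, 10, 14, 27, 38, 39}
Check each element of B against A:
2 ∉ A (include), 10 ∉ A (include), 14 ∉ A (include), 27 ∈ A, 38 ∉ A (include), 39 ∉ A (include)
Elements of B not in A: {2, 10, 14, 38, 39}

{2, 10, 14, 38, 39}


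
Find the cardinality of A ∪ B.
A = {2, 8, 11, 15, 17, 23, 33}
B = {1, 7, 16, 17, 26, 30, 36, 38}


Set A = {2, 8, 11, 15, 17, 23, 33}, |A| = 7
Set B = {1, 7, 16, 17, 26, 30, 36, 38}, |B| = 8
A ∩ B = {17}, |A ∩ B| = 1
|A ∪ B| = |A| + |B| - |A ∩ B| = 7 + 8 - 1 = 14

14


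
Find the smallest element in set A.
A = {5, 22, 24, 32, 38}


Set A = {5, 22, 24, 32, 38}
Elements in ascending order: 5, 22, 24, 32, 38
The smallest element is 5.

5


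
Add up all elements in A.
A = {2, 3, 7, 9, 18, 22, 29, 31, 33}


Set A = {2, 3, 7, 9, 18, 22, 29, 31, 33}
Sum = 2 + 3 + 7 + 9 + 18 + 22 + 29 + 31 + 33 = 154

154


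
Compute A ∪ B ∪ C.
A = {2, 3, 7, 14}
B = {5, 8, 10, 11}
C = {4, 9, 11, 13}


Set A = {2, 3, 7, 14}
Set B = {5, 8, 10, 11}
Set C = {4, 9, 11, 13}
First, A ∪ B = {2, 3, 5, 7, 8, 10, 11, 14}
Then, (A ∪ B) ∪ C = {2, 3, 4, 5, 7, 8, 9, 10, 11, 13, 14}

{2, 3, 4, 5, 7, 8, 9, 10, 11, 13, 14}


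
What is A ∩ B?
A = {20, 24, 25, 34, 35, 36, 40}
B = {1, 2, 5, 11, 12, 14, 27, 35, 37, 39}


Set A = {20, 24, 25, 34, 35, 36, 40}
Set B = {1, 2, 5, 11, 12, 14, 27, 35, 37, 39}
A ∩ B includes only elements in both sets.
Check each element of A against B:
20 ✗, 24 ✗, 25 ✗, 34 ✗, 35 ✓, 36 ✗, 40 ✗
A ∩ B = {35}

{35}


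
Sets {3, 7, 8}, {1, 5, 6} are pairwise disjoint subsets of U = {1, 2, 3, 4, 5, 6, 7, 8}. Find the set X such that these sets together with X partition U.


U = {1, 2, 3, 4, 5, 6, 7, 8}
Shown blocks: {3, 7, 8}, {1, 5, 6}
A partition's blocks are pairwise disjoint and cover U, so the missing block = U \ (union of shown blocks).
Union of shown blocks: {1, 3, 5, 6, 7, 8}
Missing block = U \ (union) = {2, 4}

{2, 4}


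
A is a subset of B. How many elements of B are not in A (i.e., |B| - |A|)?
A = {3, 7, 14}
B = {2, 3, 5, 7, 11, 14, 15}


Set A = {3, 7, 14}, |A| = 3
Set B = {2, 3, 5, 7, 11, 14, 15}, |B| = 7
Since A ⊆ B: B \ A = {2, 5, 11, 15}
|B| - |A| = 7 - 3 = 4

4


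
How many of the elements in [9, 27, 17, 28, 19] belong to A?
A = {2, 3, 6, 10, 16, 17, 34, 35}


Set A = {2, 3, 6, 10, 16, 17, 34, 35}
Candidates: [9, 27, 17, 28, 19]
Check each candidate:
9 ∉ A, 27 ∉ A, 17 ∈ A, 28 ∉ A, 19 ∉ A
Count of candidates in A: 1

1


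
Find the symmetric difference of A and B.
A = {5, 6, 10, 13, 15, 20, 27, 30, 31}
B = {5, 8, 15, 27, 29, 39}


Set A = {5, 6, 10, 13, 15, 20, 27, 30, 31}
Set B = {5, 8, 15, 27, 29, 39}
A △ B = (A \ B) ∪ (B \ A)
Elements in A but not B: {6, 10, 13, 20, 30, 31}
Elements in B but not A: {8, 29, 39}
A △ B = {6, 8, 10, 13, 20, 29, 30, 31, 39}

{6, 8, 10, 13, 20, 29, 30, 31, 39}


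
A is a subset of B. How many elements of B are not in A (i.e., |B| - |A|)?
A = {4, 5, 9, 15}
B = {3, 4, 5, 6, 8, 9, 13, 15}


Set A = {4, 5, 9, 15}, |A| = 4
Set B = {3, 4, 5, 6, 8, 9, 13, 15}, |B| = 8
Since A ⊆ B: B \ A = {3, 6, 8, 13}
|B| - |A| = 8 - 4 = 4

4


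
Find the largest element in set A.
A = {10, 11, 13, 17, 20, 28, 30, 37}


Set A = {10, 11, 13, 17, 20, 28, 30, 37}
Elements in ascending order: 10, 11, 13, 17, 20, 28, 30, 37
The largest element is 37.

37


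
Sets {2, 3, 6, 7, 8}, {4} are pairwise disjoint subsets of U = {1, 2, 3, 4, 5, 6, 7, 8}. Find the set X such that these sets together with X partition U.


U = {1, 2, 3, 4, 5, 6, 7, 8}
Shown blocks: {2, 3, 6, 7, 8}, {4}
A partition's blocks are pairwise disjoint and cover U, so the missing block = U \ (union of shown blocks).
Union of shown blocks: {2, 3, 4, 6, 7, 8}
Missing block = U \ (union) = {1, 5}

{1, 5}


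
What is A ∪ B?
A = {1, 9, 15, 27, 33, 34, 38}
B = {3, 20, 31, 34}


Set A = {1, 9, 15, 27, 33, 34, 38}
Set B = {3, 20, 31, 34}
A ∪ B includes all elements in either set.
Elements from A: {1, 9, 15, 27, 33, 34, 38}
Elements from B not already included: {3, 20, 31}
A ∪ B = {1, 3, 9, 15, 20, 27, 31, 33, 34, 38}

{1, 3, 9, 15, 20, 27, 31, 33, 34, 38}


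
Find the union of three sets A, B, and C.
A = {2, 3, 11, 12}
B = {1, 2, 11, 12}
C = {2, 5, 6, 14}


Set A = {2, 3, 11, 12}
Set B = {1, 2, 11, 12}
Set C = {2, 5, 6, 14}
First, A ∪ B = {1, 2, 3, 11, 12}
Then, (A ∪ B) ∪ C = {1, 2, 3, 5, 6, 11, 12, 14}

{1, 2, 3, 5, 6, 11, 12, 14}


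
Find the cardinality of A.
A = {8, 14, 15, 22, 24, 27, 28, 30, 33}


Set A = {8, 14, 15, 22, 24, 27, 28, 30, 33}
Listing elements: 8, 14, 15, 22, 24, 27, 28, 30, 33
Counting: 9 elements
|A| = 9

9


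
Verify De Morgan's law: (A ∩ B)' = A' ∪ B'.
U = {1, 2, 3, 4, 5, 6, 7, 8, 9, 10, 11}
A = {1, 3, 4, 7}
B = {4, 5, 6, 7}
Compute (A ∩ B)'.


U = {1, 2, 3, 4, 5, 6, 7, 8, 9, 10, 11}
A = {1, 3, 4, 7}, B = {4, 5, 6, 7}
A ∩ B = {4, 7}
(A ∩ B)' = U \ (A ∩ B) = {1, 2, 3, 5, 6, 8, 9, 10, 11}
Verification via A' ∪ B': A' = {2, 5, 6, 8, 9, 10, 11}, B' = {1, 2, 3, 8, 9, 10, 11}
A' ∪ B' = {1, 2, 3, 5, 6, 8, 9, 10, 11} ✓

{1, 2, 3, 5, 6, 8, 9, 10, 11}


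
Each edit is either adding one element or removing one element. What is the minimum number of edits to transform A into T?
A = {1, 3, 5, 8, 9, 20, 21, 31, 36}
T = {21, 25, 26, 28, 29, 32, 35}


Set A = {1, 3, 5, 8, 9, 20, 21, 31, 36}
Set T = {21, 25, 26, 28, 29, 32, 35}
Elements to remove from A (in A, not in T): {1, 3, 5, 8, 9, 20, 31, 36} → 8 removals
Elements to add to A (in T, not in A): {25, 26, 28, 29, 32, 35} → 6 additions
Total edits = 8 + 6 = 14

14


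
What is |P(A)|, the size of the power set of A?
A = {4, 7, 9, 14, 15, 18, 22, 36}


Set A = {4, 7, 9, 14, 15, 18, 22, 36}
|A| = 8
The power set P(A) contains all subsets of A.
|P(A)| = 2^|A| = 2^8 = 256

256


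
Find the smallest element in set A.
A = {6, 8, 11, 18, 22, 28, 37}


Set A = {6, 8, 11, 18, 22, 28, 37}
Elements in ascending order: 6, 8, 11, 18, 22, 28, 37
The smallest element is 6.

6


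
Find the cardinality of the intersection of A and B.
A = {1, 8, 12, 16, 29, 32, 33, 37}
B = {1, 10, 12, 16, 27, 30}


Set A = {1, 8, 12, 16, 29, 32, 33, 37}
Set B = {1, 10, 12, 16, 27, 30}
A ∩ B = {1, 12, 16}
|A ∩ B| = 3

3


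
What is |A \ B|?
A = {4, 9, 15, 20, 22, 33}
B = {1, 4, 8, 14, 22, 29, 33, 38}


Set A = {4, 9, 15, 20, 22, 33}
Set B = {1, 4, 8, 14, 22, 29, 33, 38}
A \ B = {9, 15, 20}
|A \ B| = 3

3


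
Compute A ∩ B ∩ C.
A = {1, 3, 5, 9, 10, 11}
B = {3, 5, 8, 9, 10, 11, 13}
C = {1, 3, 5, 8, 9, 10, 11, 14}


Set A = {1, 3, 5, 9, 10, 11}
Set B = {3, 5, 8, 9, 10, 11, 13}
Set C = {1, 3, 5, 8, 9, 10, 11, 14}
First, A ∩ B = {3, 5, 9, 10, 11}
Then, (A ∩ B) ∩ C = {3, 5, 9, 10, 11}

{3, 5, 9, 10, 11}


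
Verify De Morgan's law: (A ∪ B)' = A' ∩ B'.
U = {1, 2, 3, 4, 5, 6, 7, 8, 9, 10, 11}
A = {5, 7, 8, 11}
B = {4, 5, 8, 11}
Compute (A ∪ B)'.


U = {1, 2, 3, 4, 5, 6, 7, 8, 9, 10, 11}
A = {5, 7, 8, 11}, B = {4, 5, 8, 11}
A ∪ B = {4, 5, 7, 8, 11}
(A ∪ B)' = U \ (A ∪ B) = {1, 2, 3, 6, 9, 10}
Verification via A' ∩ B': A' = {1, 2, 3, 4, 6, 9, 10}, B' = {1, 2, 3, 6, 7, 9, 10}
A' ∩ B' = {1, 2, 3, 6, 9, 10} ✓

{1, 2, 3, 6, 9, 10}


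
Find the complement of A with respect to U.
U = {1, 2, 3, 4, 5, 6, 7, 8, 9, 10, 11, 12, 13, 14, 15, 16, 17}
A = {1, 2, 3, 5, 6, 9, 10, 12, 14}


Universal set U = {1, 2, 3, 4, 5, 6, 7, 8, 9, 10, 11, 12, 13, 14, 15, 16, 17}
Set A = {1, 2, 3, 5, 6, 9, 10, 12, 14}
A' = U \ A = elements in U but not in A
Checking each element of U:
1 (in A, exclude), 2 (in A, exclude), 3 (in A, exclude), 4 (not in A, include), 5 (in A, exclude), 6 (in A, exclude), 7 (not in A, include), 8 (not in A, include), 9 (in A, exclude), 10 (in A, exclude), 11 (not in A, include), 12 (in A, exclude), 13 (not in A, include), 14 (in A, exclude), 15 (not in A, include), 16 (not in A, include), 17 (not in A, include)
A' = {4, 7, 8, 11, 13, 15, 16, 17}

{4, 7, 8, 11, 13, 15, 16, 17}


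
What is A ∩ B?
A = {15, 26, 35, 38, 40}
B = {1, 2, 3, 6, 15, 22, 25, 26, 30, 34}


Set A = {15, 26, 35, 38, 40}
Set B = {1, 2, 3, 6, 15, 22, 25, 26, 30, 34}
A ∩ B includes only elements in both sets.
Check each element of A against B:
15 ✓, 26 ✓, 35 ✗, 38 ✗, 40 ✗
A ∩ B = {15, 26}

{15, 26}


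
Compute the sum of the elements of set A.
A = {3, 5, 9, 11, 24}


Set A = {3, 5, 9, 11, 24}
Sum = 3 + 5 + 9 + 11 + 24 = 52

52


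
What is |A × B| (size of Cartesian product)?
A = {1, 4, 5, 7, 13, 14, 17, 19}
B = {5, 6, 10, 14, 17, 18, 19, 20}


Set A = {1, 4, 5, 7, 13, 14, 17, 19} has 8 elements.
Set B = {5, 6, 10, 14, 17, 18, 19, 20} has 8 elements.
|A × B| = |A| × |B| = 8 × 8 = 64

64


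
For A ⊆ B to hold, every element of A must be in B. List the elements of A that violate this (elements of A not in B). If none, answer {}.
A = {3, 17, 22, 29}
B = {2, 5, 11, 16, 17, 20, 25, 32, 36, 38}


Set A = {3, 17, 22, 29}
Set B = {2, 5, 11, 16, 17, 20, 25, 32, 36, 38}
Check each element of A against B:
3 ∉ B (include), 17 ∈ B, 22 ∉ B (include), 29 ∉ B (include)
Elements of A not in B: {3, 22, 29}

{3, 22, 29}


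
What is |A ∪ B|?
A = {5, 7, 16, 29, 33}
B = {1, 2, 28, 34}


Set A = {5, 7, 16, 29, 33}, |A| = 5
Set B = {1, 2, 28, 34}, |B| = 4
A ∩ B = {}, |A ∩ B| = 0
|A ∪ B| = |A| + |B| - |A ∩ B| = 5 + 4 - 0 = 9

9


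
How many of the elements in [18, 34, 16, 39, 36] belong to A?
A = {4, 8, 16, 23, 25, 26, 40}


Set A = {4, 8, 16, 23, 25, 26, 40}
Candidates: [18, 34, 16, 39, 36]
Check each candidate:
18 ∉ A, 34 ∉ A, 16 ∈ A, 39 ∉ A, 36 ∉ A
Count of candidates in A: 1

1


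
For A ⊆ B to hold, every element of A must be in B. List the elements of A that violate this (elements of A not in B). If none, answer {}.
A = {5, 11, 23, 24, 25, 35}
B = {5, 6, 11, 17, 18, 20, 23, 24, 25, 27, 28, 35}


Set A = {5, 11, 23, 24, 25, 35}
Set B = {5, 6, 11, 17, 18, 20, 23, 24, 25, 27, 28, 35}
Check each element of A against B:
5 ∈ B, 11 ∈ B, 23 ∈ B, 24 ∈ B, 25 ∈ B, 35 ∈ B
Elements of A not in B: {}

{}


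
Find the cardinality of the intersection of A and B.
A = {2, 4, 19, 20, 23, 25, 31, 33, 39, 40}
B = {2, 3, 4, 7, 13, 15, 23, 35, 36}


Set A = {2, 4, 19, 20, 23, 25, 31, 33, 39, 40}
Set B = {2, 3, 4, 7, 13, 15, 23, 35, 36}
A ∩ B = {2, 4, 23}
|A ∩ B| = 3

3


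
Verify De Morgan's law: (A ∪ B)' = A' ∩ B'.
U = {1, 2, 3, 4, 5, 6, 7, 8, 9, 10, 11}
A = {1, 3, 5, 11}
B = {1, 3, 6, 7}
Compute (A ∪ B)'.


U = {1, 2, 3, 4, 5, 6, 7, 8, 9, 10, 11}
A = {1, 3, 5, 11}, B = {1, 3, 6, 7}
A ∪ B = {1, 3, 5, 6, 7, 11}
(A ∪ B)' = U \ (A ∪ B) = {2, 4, 8, 9, 10}
Verification via A' ∩ B': A' = {2, 4, 6, 7, 8, 9, 10}, B' = {2, 4, 5, 8, 9, 10, 11}
A' ∩ B' = {2, 4, 8, 9, 10} ✓

{2, 4, 8, 9, 10}


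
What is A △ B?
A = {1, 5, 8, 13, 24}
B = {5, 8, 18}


Set A = {1, 5, 8, 13, 24}
Set B = {5, 8, 18}
A △ B = (A \ B) ∪ (B \ A)
Elements in A but not B: {1, 13, 24}
Elements in B but not A: {18}
A △ B = {1, 13, 18, 24}

{1, 13, 18, 24}


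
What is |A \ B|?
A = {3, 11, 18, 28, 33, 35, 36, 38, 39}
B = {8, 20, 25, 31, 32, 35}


Set A = {3, 11, 18, 28, 33, 35, 36, 38, 39}
Set B = {8, 20, 25, 31, 32, 35}
A \ B = {3, 11, 18, 28, 33, 36, 38, 39}
|A \ B| = 8

8


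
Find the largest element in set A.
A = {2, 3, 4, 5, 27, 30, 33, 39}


Set A = {2, 3, 4, 5, 27, 30, 33, 39}
Elements in ascending order: 2, 3, 4, 5, 27, 30, 33, 39
The largest element is 39.

39


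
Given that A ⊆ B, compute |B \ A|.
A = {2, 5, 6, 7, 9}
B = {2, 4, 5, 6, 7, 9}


Set A = {2, 5, 6, 7, 9}, |A| = 5
Set B = {2, 4, 5, 6, 7, 9}, |B| = 6
Since A ⊆ B: B \ A = {4}
|B| - |A| = 6 - 5 = 1

1


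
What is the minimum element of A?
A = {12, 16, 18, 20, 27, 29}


Set A = {12, 16, 18, 20, 27, 29}
Elements in ascending order: 12, 16, 18, 20, 27, 29
The smallest element is 12.

12


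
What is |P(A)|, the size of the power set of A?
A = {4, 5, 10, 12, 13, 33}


Set A = {4, 5, 10, 12, 13, 33}
|A| = 6
The power set P(A) contains all subsets of A.
|P(A)| = 2^|A| = 2^6 = 64

64


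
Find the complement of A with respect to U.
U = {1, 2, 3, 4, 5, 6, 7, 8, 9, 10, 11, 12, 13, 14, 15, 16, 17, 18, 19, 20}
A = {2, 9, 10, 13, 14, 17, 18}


Universal set U = {1, 2, 3, 4, 5, 6, 7, 8, 9, 10, 11, 12, 13, 14, 15, 16, 17, 18, 19, 20}
Set A = {2, 9, 10, 13, 14, 17, 18}
A' = U \ A = elements in U but not in A
Checking each element of U:
1 (not in A, include), 2 (in A, exclude), 3 (not in A, include), 4 (not in A, include), 5 (not in A, include), 6 (not in A, include), 7 (not in A, include), 8 (not in A, include), 9 (in A, exclude), 10 (in A, exclude), 11 (not in A, include), 12 (not in A, include), 13 (in A, exclude), 14 (in A, exclude), 15 (not in A, include), 16 (not in A, include), 17 (in A, exclude), 18 (in A, exclude), 19 (not in A, include), 20 (not in A, include)
A' = {1, 3, 4, 5, 6, 7, 8, 11, 12, 15, 16, 19, 20}

{1, 3, 4, 5, 6, 7, 8, 11, 12, 15, 16, 19, 20}


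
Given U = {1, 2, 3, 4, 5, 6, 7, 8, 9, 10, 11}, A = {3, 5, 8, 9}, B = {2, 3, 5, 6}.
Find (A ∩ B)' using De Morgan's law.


U = {1, 2, 3, 4, 5, 6, 7, 8, 9, 10, 11}
A = {3, 5, 8, 9}, B = {2, 3, 5, 6}
A ∩ B = {3, 5}
(A ∩ B)' = U \ (A ∩ B) = {1, 2, 4, 6, 7, 8, 9, 10, 11}
Verification via A' ∪ B': A' = {1, 2, 4, 6, 7, 10, 11}, B' = {1, 4, 7, 8, 9, 10, 11}
A' ∪ B' = {1, 2, 4, 6, 7, 8, 9, 10, 11} ✓

{1, 2, 4, 6, 7, 8, 9, 10, 11}


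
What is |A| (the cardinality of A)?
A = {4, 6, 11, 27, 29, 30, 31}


Set A = {4, 6, 11, 27, 29, 30, 31}
Listing elements: 4, 6, 11, 27, 29, 30, 31
Counting: 7 elements
|A| = 7

7


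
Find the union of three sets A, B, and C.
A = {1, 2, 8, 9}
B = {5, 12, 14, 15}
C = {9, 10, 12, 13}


Set A = {1, 2, 8, 9}
Set B = {5, 12, 14, 15}
Set C = {9, 10, 12, 13}
First, A ∪ B = {1, 2, 5, 8, 9, 12, 14, 15}
Then, (A ∪ B) ∪ C = {1, 2, 5, 8, 9, 10, 12, 13, 14, 15}

{1, 2, 5, 8, 9, 10, 12, 13, 14, 15}


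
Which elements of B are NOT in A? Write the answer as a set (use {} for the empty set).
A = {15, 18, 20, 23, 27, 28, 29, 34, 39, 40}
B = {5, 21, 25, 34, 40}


Set A = {15, 18, 20, 23, 27, 28, 29, 34, 39, 40}
Set B = {5, 21, 25, 34, 40}
Check each element of B against A:
5 ∉ A (include), 21 ∉ A (include), 25 ∉ A (include), 34 ∈ A, 40 ∈ A
Elements of B not in A: {5, 21, 25}

{5, 21, 25}


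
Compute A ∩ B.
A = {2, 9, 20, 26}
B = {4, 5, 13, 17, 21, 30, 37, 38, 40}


Set A = {2, 9, 20, 26}
Set B = {4, 5, 13, 17, 21, 30, 37, 38, 40}
A ∩ B includes only elements in both sets.
Check each element of A against B:
2 ✗, 9 ✗, 20 ✗, 26 ✗
A ∩ B = {}

{}


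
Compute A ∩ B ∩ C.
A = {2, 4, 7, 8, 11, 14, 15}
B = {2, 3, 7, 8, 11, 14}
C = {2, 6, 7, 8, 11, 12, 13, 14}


Set A = {2, 4, 7, 8, 11, 14, 15}
Set B = {2, 3, 7, 8, 11, 14}
Set C = {2, 6, 7, 8, 11, 12, 13, 14}
First, A ∩ B = {2, 7, 8, 11, 14}
Then, (A ∩ B) ∩ C = {2, 7, 8, 11, 14}

{2, 7, 8, 11, 14}


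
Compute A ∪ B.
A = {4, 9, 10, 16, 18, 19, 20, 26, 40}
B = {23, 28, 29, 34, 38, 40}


Set A = {4, 9, 10, 16, 18, 19, 20, 26, 40}
Set B = {23, 28, 29, 34, 38, 40}
A ∪ B includes all elements in either set.
Elements from A: {4, 9, 10, 16, 18, 19, 20, 26, 40}
Elements from B not already included: {23, 28, 29, 34, 38}
A ∪ B = {4, 9, 10, 16, 18, 19, 20, 23, 26, 28, 29, 34, 38, 40}

{4, 9, 10, 16, 18, 19, 20, 23, 26, 28, 29, 34, 38, 40}


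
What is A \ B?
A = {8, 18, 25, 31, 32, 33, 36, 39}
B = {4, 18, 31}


Set A = {8, 18, 25, 31, 32, 33, 36, 39}
Set B = {4, 18, 31}
A \ B includes elements in A that are not in B.
Check each element of A:
8 (not in B, keep), 18 (in B, remove), 25 (not in B, keep), 31 (in B, remove), 32 (not in B, keep), 33 (not in B, keep), 36 (not in B, keep), 39 (not in B, keep)
A \ B = {8, 25, 32, 33, 36, 39}

{8, 25, 32, 33, 36, 39}


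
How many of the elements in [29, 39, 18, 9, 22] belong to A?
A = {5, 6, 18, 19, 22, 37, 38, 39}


Set A = {5, 6, 18, 19, 22, 37, 38, 39}
Candidates: [29, 39, 18, 9, 22]
Check each candidate:
29 ∉ A, 39 ∈ A, 18 ∈ A, 9 ∉ A, 22 ∈ A
Count of candidates in A: 3

3


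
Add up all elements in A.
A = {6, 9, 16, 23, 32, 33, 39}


Set A = {6, 9, 16, 23, 32, 33, 39}
Sum = 6 + 9 + 16 + 23 + 32 + 33 + 39 = 158

158


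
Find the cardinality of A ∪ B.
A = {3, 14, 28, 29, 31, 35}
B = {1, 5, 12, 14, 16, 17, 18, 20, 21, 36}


Set A = {3, 14, 28, 29, 31, 35}, |A| = 6
Set B = {1, 5, 12, 14, 16, 17, 18, 20, 21, 36}, |B| = 10
A ∩ B = {14}, |A ∩ B| = 1
|A ∪ B| = |A| + |B| - |A ∩ B| = 6 + 10 - 1 = 15

15


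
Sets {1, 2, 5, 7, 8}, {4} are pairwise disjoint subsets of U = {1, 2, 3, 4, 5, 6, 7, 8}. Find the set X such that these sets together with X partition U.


U = {1, 2, 3, 4, 5, 6, 7, 8}
Shown blocks: {1, 2, 5, 7, 8}, {4}
A partition's blocks are pairwise disjoint and cover U, so the missing block = U \ (union of shown blocks).
Union of shown blocks: {1, 2, 4, 5, 7, 8}
Missing block = U \ (union) = {3, 6}

{3, 6}


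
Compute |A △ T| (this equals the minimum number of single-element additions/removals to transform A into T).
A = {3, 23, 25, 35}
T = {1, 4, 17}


Set A = {3, 23, 25, 35}
Set T = {1, 4, 17}
Elements to remove from A (in A, not in T): {3, 23, 25, 35} → 4 removals
Elements to add to A (in T, not in A): {1, 4, 17} → 3 additions
Total edits = 4 + 3 = 7

7


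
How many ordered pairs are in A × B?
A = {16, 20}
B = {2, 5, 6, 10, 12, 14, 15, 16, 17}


Set A = {16, 20} has 2 elements.
Set B = {2, 5, 6, 10, 12, 14, 15, 16, 17} has 9 elements.
|A × B| = |A| × |B| = 2 × 9 = 18

18


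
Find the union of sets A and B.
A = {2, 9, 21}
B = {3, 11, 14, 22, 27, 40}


Set A = {2, 9, 21}
Set B = {3, 11, 14, 22, 27, 40}
A ∪ B includes all elements in either set.
Elements from A: {2, 9, 21}
Elements from B not already included: {3, 11, 14, 22, 27, 40}
A ∪ B = {2, 3, 9, 11, 14, 21, 22, 27, 40}

{2, 3, 9, 11, 14, 21, 22, 27, 40}


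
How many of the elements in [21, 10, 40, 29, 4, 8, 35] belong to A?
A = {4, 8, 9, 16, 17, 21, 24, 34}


Set A = {4, 8, 9, 16, 17, 21, 24, 34}
Candidates: [21, 10, 40, 29, 4, 8, 35]
Check each candidate:
21 ∈ A, 10 ∉ A, 40 ∉ A, 29 ∉ A, 4 ∈ A, 8 ∈ A, 35 ∉ A
Count of candidates in A: 3

3


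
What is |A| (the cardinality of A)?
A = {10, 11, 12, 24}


Set A = {10, 11, 12, 24}
Listing elements: 10, 11, 12, 24
Counting: 4 elements
|A| = 4

4


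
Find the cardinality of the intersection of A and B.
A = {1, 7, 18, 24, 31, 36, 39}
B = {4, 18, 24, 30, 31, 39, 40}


Set A = {1, 7, 18, 24, 31, 36, 39}
Set B = {4, 18, 24, 30, 31, 39, 40}
A ∩ B = {18, 24, 31, 39}
|A ∩ B| = 4

4


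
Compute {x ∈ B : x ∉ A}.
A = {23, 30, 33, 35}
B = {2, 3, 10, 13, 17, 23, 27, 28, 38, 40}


Set A = {23, 30, 33, 35}
Set B = {2, 3, 10, 13, 17, 23, 27, 28, 38, 40}
Check each element of B against A:
2 ∉ A (include), 3 ∉ A (include), 10 ∉ A (include), 13 ∉ A (include), 17 ∉ A (include), 23 ∈ A, 27 ∉ A (include), 28 ∉ A (include), 38 ∉ A (include), 40 ∉ A (include)
Elements of B not in A: {2, 3, 10, 13, 17, 27, 28, 38, 40}

{2, 3, 10, 13, 17, 27, 28, 38, 40}


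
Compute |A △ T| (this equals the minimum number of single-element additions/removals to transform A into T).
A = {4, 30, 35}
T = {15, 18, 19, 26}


Set A = {4, 30, 35}
Set T = {15, 18, 19, 26}
Elements to remove from A (in A, not in T): {4, 30, 35} → 3 removals
Elements to add to A (in T, not in A): {15, 18, 19, 26} → 4 additions
Total edits = 3 + 4 = 7

7


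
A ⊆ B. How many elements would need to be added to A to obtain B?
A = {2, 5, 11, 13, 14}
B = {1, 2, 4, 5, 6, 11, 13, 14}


Set A = {2, 5, 11, 13, 14}, |A| = 5
Set B = {1, 2, 4, 5, 6, 11, 13, 14}, |B| = 8
Since A ⊆ B: B \ A = {1, 4, 6}
|B| - |A| = 8 - 5 = 3

3


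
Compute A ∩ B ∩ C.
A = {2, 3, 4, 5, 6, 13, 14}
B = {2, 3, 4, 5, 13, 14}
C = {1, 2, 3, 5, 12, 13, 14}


Set A = {2, 3, 4, 5, 6, 13, 14}
Set B = {2, 3, 4, 5, 13, 14}
Set C = {1, 2, 3, 5, 12, 13, 14}
First, A ∩ B = {2, 3, 4, 5, 13, 14}
Then, (A ∩ B) ∩ C = {2, 3, 5, 13, 14}

{2, 3, 5, 13, 14}


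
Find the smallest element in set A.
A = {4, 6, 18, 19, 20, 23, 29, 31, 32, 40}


Set A = {4, 6, 18, 19, 20, 23, 29, 31, 32, 40}
Elements in ascending order: 4, 6, 18, 19, 20, 23, 29, 31, 32, 40
The smallest element is 4.

4


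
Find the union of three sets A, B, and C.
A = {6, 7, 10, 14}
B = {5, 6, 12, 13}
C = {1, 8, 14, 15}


Set A = {6, 7, 10, 14}
Set B = {5, 6, 12, 13}
Set C = {1, 8, 14, 15}
First, A ∪ B = {5, 6, 7, 10, 12, 13, 14}
Then, (A ∪ B) ∪ C = {1, 5, 6, 7, 8, 10, 12, 13, 14, 15}

{1, 5, 6, 7, 8, 10, 12, 13, 14, 15}


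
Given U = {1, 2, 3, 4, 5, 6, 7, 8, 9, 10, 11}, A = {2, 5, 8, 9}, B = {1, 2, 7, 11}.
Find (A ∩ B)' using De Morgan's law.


U = {1, 2, 3, 4, 5, 6, 7, 8, 9, 10, 11}
A = {2, 5, 8, 9}, B = {1, 2, 7, 11}
A ∩ B = {2}
(A ∩ B)' = U \ (A ∩ B) = {1, 3, 4, 5, 6, 7, 8, 9, 10, 11}
Verification via A' ∪ B': A' = {1, 3, 4, 6, 7, 10, 11}, B' = {3, 4, 5, 6, 8, 9, 10}
A' ∪ B' = {1, 3, 4, 5, 6, 7, 8, 9, 10, 11} ✓

{1, 3, 4, 5, 6, 7, 8, 9, 10, 11}


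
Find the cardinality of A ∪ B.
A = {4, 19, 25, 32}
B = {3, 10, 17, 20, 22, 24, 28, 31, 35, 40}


Set A = {4, 19, 25, 32}, |A| = 4
Set B = {3, 10, 17, 20, 22, 24, 28, 31, 35, 40}, |B| = 10
A ∩ B = {}, |A ∩ B| = 0
|A ∪ B| = |A| + |B| - |A ∩ B| = 4 + 10 - 0 = 14

14


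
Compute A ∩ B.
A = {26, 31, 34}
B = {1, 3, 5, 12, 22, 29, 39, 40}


Set A = {26, 31, 34}
Set B = {1, 3, 5, 12, 22, 29, 39, 40}
A ∩ B includes only elements in both sets.
Check each element of A against B:
26 ✗, 31 ✗, 34 ✗
A ∩ B = {}

{}


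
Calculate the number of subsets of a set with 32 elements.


The set has 32 elements.
The power set contains all possible subsets.
|P(A)| = 2^|A| = 2^32 = 4294967296

4294967296


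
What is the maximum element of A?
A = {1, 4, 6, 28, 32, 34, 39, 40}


Set A = {1, 4, 6, 28, 32, 34, 39, 40}
Elements in ascending order: 1, 4, 6, 28, 32, 34, 39, 40
The largest element is 40.

40


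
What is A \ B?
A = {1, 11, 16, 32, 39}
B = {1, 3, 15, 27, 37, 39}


Set A = {1, 11, 16, 32, 39}
Set B = {1, 3, 15, 27, 37, 39}
A \ B includes elements in A that are not in B.
Check each element of A:
1 (in B, remove), 11 (not in B, keep), 16 (not in B, keep), 32 (not in B, keep), 39 (in B, remove)
A \ B = {11, 16, 32}

{11, 16, 32}


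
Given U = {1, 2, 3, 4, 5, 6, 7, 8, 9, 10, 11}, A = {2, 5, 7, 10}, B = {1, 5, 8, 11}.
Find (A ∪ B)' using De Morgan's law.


U = {1, 2, 3, 4, 5, 6, 7, 8, 9, 10, 11}
A = {2, 5, 7, 10}, B = {1, 5, 8, 11}
A ∪ B = {1, 2, 5, 7, 8, 10, 11}
(A ∪ B)' = U \ (A ∪ B) = {3, 4, 6, 9}
Verification via A' ∩ B': A' = {1, 3, 4, 6, 8, 9, 11}, B' = {2, 3, 4, 6, 7, 9, 10}
A' ∩ B' = {3, 4, 6, 9} ✓

{3, 4, 6, 9}


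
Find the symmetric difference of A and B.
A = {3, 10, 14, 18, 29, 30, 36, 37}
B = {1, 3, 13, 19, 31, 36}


Set A = {3, 10, 14, 18, 29, 30, 36, 37}
Set B = {1, 3, 13, 19, 31, 36}
A △ B = (A \ B) ∪ (B \ A)
Elements in A but not B: {10, 14, 18, 29, 30, 37}
Elements in B but not A: {1, 13, 19, 31}
A △ B = {1, 10, 13, 14, 18, 19, 29, 30, 31, 37}

{1, 10, 13, 14, 18, 19, 29, 30, 31, 37}


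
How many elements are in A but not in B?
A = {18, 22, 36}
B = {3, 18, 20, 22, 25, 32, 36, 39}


Set A = {18, 22, 36}
Set B = {3, 18, 20, 22, 25, 32, 36, 39}
A \ B = {}
|A \ B| = 0

0


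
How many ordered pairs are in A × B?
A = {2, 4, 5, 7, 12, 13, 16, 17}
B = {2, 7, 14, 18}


Set A = {2, 4, 5, 7, 12, 13, 16, 17} has 8 elements.
Set B = {2, 7, 14, 18} has 4 elements.
|A × B| = |A| × |B| = 8 × 4 = 32

32


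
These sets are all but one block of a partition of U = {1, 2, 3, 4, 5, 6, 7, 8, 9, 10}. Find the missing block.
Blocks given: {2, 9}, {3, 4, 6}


U = {1, 2, 3, 4, 5, 6, 7, 8, 9, 10}
Shown blocks: {2, 9}, {3, 4, 6}
A partition's blocks are pairwise disjoint and cover U, so the missing block = U \ (union of shown blocks).
Union of shown blocks: {2, 3, 4, 6, 9}
Missing block = U \ (union) = {1, 5, 7, 8, 10}

{1, 5, 7, 8, 10}


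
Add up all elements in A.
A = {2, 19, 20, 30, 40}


Set A = {2, 19, 20, 30, 40}
Sum = 2 + 19 + 20 + 30 + 40 = 111

111


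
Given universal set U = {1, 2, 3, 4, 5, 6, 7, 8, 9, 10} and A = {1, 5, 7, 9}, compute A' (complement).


Universal set U = {1, 2, 3, 4, 5, 6, 7, 8, 9, 10}
Set A = {1, 5, 7, 9}
A' = U \ A = elements in U but not in A
Checking each element of U:
1 (in A, exclude), 2 (not in A, include), 3 (not in A, include), 4 (not in A, include), 5 (in A, exclude), 6 (not in A, include), 7 (in A, exclude), 8 (not in A, include), 9 (in A, exclude), 10 (not in A, include)
A' = {2, 3, 4, 6, 8, 10}

{2, 3, 4, 6, 8, 10}


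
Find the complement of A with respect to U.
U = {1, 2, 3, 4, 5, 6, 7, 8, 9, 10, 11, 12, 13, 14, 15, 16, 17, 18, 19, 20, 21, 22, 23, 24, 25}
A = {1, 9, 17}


Universal set U = {1, 2, 3, 4, 5, 6, 7, 8, 9, 10, 11, 12, 13, 14, 15, 16, 17, 18, 19, 20, 21, 22, 23, 24, 25}
Set A = {1, 9, 17}
A' = U \ A = elements in U but not in A
Checking each element of U:
1 (in A, exclude), 2 (not in A, include), 3 (not in A, include), 4 (not in A, include), 5 (not in A, include), 6 (not in A, include), 7 (not in A, include), 8 (not in A, include), 9 (in A, exclude), 10 (not in A, include), 11 (not in A, include), 12 (not in A, include), 13 (not in A, include), 14 (not in A, include), 15 (not in A, include), 16 (not in A, include), 17 (in A, exclude), 18 (not in A, include), 19 (not in A, include), 20 (not in A, include), 21 (not in A, include), 22 (not in A, include), 23 (not in A, include), 24 (not in A, include), 25 (not in A, include)
A' = {2, 3, 4, 5, 6, 7, 8, 10, 11, 12, 13, 14, 15, 16, 18, 19, 20, 21, 22, 23, 24, 25}

{2, 3, 4, 5, 6, 7, 8, 10, 11, 12, 13, 14, 15, 16, 18, 19, 20, 21, 22, 23, 24, 25}


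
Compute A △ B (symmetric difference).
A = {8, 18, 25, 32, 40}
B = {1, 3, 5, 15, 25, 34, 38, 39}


Set A = {8, 18, 25, 32, 40}
Set B = {1, 3, 5, 15, 25, 34, 38, 39}
A △ B = (A \ B) ∪ (B \ A)
Elements in A but not B: {8, 18, 32, 40}
Elements in B but not A: {1, 3, 5, 15, 34, 38, 39}
A △ B = {1, 3, 5, 8, 15, 18, 32, 34, 38, 39, 40}

{1, 3, 5, 8, 15, 18, 32, 34, 38, 39, 40}


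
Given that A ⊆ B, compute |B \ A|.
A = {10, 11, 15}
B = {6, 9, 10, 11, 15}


Set A = {10, 11, 15}, |A| = 3
Set B = {6, 9, 10, 11, 15}, |B| = 5
Since A ⊆ B: B \ A = {6, 9}
|B| - |A| = 5 - 3 = 2

2


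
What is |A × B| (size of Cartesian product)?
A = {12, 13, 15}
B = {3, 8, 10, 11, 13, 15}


Set A = {12, 13, 15} has 3 elements.
Set B = {3, 8, 10, 11, 13, 15} has 6 elements.
|A × B| = |A| × |B| = 3 × 6 = 18

18


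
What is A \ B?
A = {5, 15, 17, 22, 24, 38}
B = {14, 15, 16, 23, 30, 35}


Set A = {5, 15, 17, 22, 24, 38}
Set B = {14, 15, 16, 23, 30, 35}
A \ B includes elements in A that are not in B.
Check each element of A:
5 (not in B, keep), 15 (in B, remove), 17 (not in B, keep), 22 (not in B, keep), 24 (not in B, keep), 38 (not in B, keep)
A \ B = {5, 17, 22, 24, 38}

{5, 17, 22, 24, 38}


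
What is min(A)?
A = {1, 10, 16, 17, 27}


Set A = {1, 10, 16, 17, 27}
Elements in ascending order: 1, 10, 16, 17, 27
The smallest element is 1.

1


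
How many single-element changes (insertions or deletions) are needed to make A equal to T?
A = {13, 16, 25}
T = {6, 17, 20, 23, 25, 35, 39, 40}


Set A = {13, 16, 25}
Set T = {6, 17, 20, 23, 25, 35, 39, 40}
Elements to remove from A (in A, not in T): {13, 16} → 2 removals
Elements to add to A (in T, not in A): {6, 17, 20, 23, 35, 39, 40} → 7 additions
Total edits = 2 + 7 = 9

9


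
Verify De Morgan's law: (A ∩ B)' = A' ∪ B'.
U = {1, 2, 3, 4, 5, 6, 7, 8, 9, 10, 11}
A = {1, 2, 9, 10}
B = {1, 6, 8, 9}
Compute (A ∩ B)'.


U = {1, 2, 3, 4, 5, 6, 7, 8, 9, 10, 11}
A = {1, 2, 9, 10}, B = {1, 6, 8, 9}
A ∩ B = {1, 9}
(A ∩ B)' = U \ (A ∩ B) = {2, 3, 4, 5, 6, 7, 8, 10, 11}
Verification via A' ∪ B': A' = {3, 4, 5, 6, 7, 8, 11}, B' = {2, 3, 4, 5, 7, 10, 11}
A' ∪ B' = {2, 3, 4, 5, 6, 7, 8, 10, 11} ✓

{2, 3, 4, 5, 6, 7, 8, 10, 11}


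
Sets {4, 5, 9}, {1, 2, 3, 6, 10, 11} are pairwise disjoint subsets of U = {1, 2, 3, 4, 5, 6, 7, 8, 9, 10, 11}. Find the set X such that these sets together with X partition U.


U = {1, 2, 3, 4, 5, 6, 7, 8, 9, 10, 11}
Shown blocks: {4, 5, 9}, {1, 2, 3, 6, 10, 11}
A partition's blocks are pairwise disjoint and cover U, so the missing block = U \ (union of shown blocks).
Union of shown blocks: {1, 2, 3, 4, 5, 6, 9, 10, 11}
Missing block = U \ (union) = {7, 8}

{7, 8}


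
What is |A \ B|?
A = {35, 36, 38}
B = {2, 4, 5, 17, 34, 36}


Set A = {35, 36, 38}
Set B = {2, 4, 5, 17, 34, 36}
A \ B = {35, 38}
|A \ B| = 2

2


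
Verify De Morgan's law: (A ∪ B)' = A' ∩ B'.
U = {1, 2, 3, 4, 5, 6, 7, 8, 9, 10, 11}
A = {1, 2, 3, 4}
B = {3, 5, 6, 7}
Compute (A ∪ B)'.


U = {1, 2, 3, 4, 5, 6, 7, 8, 9, 10, 11}
A = {1, 2, 3, 4}, B = {3, 5, 6, 7}
A ∪ B = {1, 2, 3, 4, 5, 6, 7}
(A ∪ B)' = U \ (A ∪ B) = {8, 9, 10, 11}
Verification via A' ∩ B': A' = {5, 6, 7, 8, 9, 10, 11}, B' = {1, 2, 4, 8, 9, 10, 11}
A' ∩ B' = {8, 9, 10, 11} ✓

{8, 9, 10, 11}


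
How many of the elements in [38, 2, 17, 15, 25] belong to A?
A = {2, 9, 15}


Set A = {2, 9, 15}
Candidates: [38, 2, 17, 15, 25]
Check each candidate:
38 ∉ A, 2 ∈ A, 17 ∉ A, 15 ∈ A, 25 ∉ A
Count of candidates in A: 2

2


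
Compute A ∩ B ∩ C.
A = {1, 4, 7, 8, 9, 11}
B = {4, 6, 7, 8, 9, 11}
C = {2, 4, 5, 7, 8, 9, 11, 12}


Set A = {1, 4, 7, 8, 9, 11}
Set B = {4, 6, 7, 8, 9, 11}
Set C = {2, 4, 5, 7, 8, 9, 11, 12}
First, A ∩ B = {4, 7, 8, 9, 11}
Then, (A ∩ B) ∩ C = {4, 7, 8, 9, 11}

{4, 7, 8, 9, 11}


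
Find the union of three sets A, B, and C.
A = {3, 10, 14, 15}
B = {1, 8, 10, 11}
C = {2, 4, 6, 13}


Set A = {3, 10, 14, 15}
Set B = {1, 8, 10, 11}
Set C = {2, 4, 6, 13}
First, A ∪ B = {1, 3, 8, 10, 11, 14, 15}
Then, (A ∪ B) ∪ C = {1, 2, 3, 4, 6, 8, 10, 11, 13, 14, 15}

{1, 2, 3, 4, 6, 8, 10, 11, 13, 14, 15}


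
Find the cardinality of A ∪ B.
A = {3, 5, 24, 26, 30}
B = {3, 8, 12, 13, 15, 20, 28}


Set A = {3, 5, 24, 26, 30}, |A| = 5
Set B = {3, 8, 12, 13, 15, 20, 28}, |B| = 7
A ∩ B = {3}, |A ∩ B| = 1
|A ∪ B| = |A| + |B| - |A ∩ B| = 5 + 7 - 1 = 11

11


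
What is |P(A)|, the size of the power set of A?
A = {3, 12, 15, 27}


Set A = {3, 12, 15, 27}
|A| = 4
The power set P(A) contains all subsets of A.
|P(A)| = 2^|A| = 2^4 = 16

16


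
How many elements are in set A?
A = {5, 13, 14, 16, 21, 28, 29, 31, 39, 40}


Set A = {5, 13, 14, 16, 21, 28, 29, 31, 39, 40}
Listing elements: 5, 13, 14, 16, 21, 28, 29, 31, 39, 40
Counting: 10 elements
|A| = 10

10


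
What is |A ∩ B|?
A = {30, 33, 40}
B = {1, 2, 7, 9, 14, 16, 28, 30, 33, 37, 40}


Set A = {30, 33, 40}
Set B = {1, 2, 7, 9, 14, 16, 28, 30, 33, 37, 40}
A ∩ B = {30, 33, 40}
|A ∩ B| = 3

3


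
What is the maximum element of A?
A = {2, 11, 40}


Set A = {2, 11, 40}
Elements in ascending order: 2, 11, 40
The largest element is 40.

40


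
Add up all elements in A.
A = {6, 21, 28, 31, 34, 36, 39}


Set A = {6, 21, 28, 31, 34, 36, 39}
Sum = 6 + 21 + 28 + 31 + 34 + 36 + 39 = 195

195


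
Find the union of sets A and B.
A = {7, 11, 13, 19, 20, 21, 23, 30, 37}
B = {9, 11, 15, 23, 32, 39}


Set A = {7, 11, 13, 19, 20, 21, 23, 30, 37}
Set B = {9, 11, 15, 23, 32, 39}
A ∪ B includes all elements in either set.
Elements from A: {7, 11, 13, 19, 20, 21, 23, 30, 37}
Elements from B not already included: {9, 15, 32, 39}
A ∪ B = {7, 9, 11, 13, 15, 19, 20, 21, 23, 30, 32, 37, 39}

{7, 9, 11, 13, 15, 19, 20, 21, 23, 30, 32, 37, 39}


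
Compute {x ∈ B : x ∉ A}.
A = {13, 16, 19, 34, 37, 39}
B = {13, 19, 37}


Set A = {13, 16, 19, 34, 37, 39}
Set B = {13, 19, 37}
Check each element of B against A:
13 ∈ A, 19 ∈ A, 37 ∈ A
Elements of B not in A: {}

{}


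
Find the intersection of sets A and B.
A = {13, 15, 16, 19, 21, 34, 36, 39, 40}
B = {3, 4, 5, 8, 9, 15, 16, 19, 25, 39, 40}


Set A = {13, 15, 16, 19, 21, 34, 36, 39, 40}
Set B = {3, 4, 5, 8, 9, 15, 16, 19, 25, 39, 40}
A ∩ B includes only elements in both sets.
Check each element of A against B:
13 ✗, 15 ✓, 16 ✓, 19 ✓, 21 ✗, 34 ✗, 36 ✗, 39 ✓, 40 ✓
A ∩ B = {15, 16, 19, 39, 40}

{15, 16, 19, 39, 40}


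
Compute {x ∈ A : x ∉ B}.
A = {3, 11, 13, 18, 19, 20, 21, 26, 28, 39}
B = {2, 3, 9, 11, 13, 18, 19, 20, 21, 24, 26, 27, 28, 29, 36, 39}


Set A = {3, 11, 13, 18, 19, 20, 21, 26, 28, 39}
Set B = {2, 3, 9, 11, 13, 18, 19, 20, 21, 24, 26, 27, 28, 29, 36, 39}
Check each element of A against B:
3 ∈ B, 11 ∈ B, 13 ∈ B, 18 ∈ B, 19 ∈ B, 20 ∈ B, 21 ∈ B, 26 ∈ B, 28 ∈ B, 39 ∈ B
Elements of A not in B: {}

{}


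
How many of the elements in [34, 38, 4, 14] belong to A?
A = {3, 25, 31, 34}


Set A = {3, 25, 31, 34}
Candidates: [34, 38, 4, 14]
Check each candidate:
34 ∈ A, 38 ∉ A, 4 ∉ A, 14 ∉ A
Count of candidates in A: 1

1


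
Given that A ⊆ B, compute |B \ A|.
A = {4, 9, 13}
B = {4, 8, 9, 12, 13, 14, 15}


Set A = {4, 9, 13}, |A| = 3
Set B = {4, 8, 9, 12, 13, 14, 15}, |B| = 7
Since A ⊆ B: B \ A = {8, 12, 14, 15}
|B| - |A| = 7 - 3 = 4

4


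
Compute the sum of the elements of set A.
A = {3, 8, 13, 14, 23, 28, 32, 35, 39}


Set A = {3, 8, 13, 14, 23, 28, 32, 35, 39}
Sum = 3 + 8 + 13 + 14 + 23 + 28 + 32 + 35 + 39 = 195

195


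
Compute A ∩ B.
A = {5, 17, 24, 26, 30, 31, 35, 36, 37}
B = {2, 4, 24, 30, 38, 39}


Set A = {5, 17, 24, 26, 30, 31, 35, 36, 37}
Set B = {2, 4, 24, 30, 38, 39}
A ∩ B includes only elements in both sets.
Check each element of A against B:
5 ✗, 17 ✗, 24 ✓, 26 ✗, 30 ✓, 31 ✗, 35 ✗, 36 ✗, 37 ✗
A ∩ B = {24, 30}

{24, 30}


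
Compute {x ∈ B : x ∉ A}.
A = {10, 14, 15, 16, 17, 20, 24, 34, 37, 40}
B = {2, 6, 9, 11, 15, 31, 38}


Set A = {10, 14, 15, 16, 17, 20, 24, 34, 37, 40}
Set B = {2, 6, 9, 11, 15, 31, 38}
Check each element of B against A:
2 ∉ A (include), 6 ∉ A (include), 9 ∉ A (include), 11 ∉ A (include), 15 ∈ A, 31 ∉ A (include), 38 ∉ A (include)
Elements of B not in A: {2, 6, 9, 11, 31, 38}

{2, 6, 9, 11, 31, 38}


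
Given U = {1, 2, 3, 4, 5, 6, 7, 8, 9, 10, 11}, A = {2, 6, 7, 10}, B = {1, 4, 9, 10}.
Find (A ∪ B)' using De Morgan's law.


U = {1, 2, 3, 4, 5, 6, 7, 8, 9, 10, 11}
A = {2, 6, 7, 10}, B = {1, 4, 9, 10}
A ∪ B = {1, 2, 4, 6, 7, 9, 10}
(A ∪ B)' = U \ (A ∪ B) = {3, 5, 8, 11}
Verification via A' ∩ B': A' = {1, 3, 4, 5, 8, 9, 11}, B' = {2, 3, 5, 6, 7, 8, 11}
A' ∩ B' = {3, 5, 8, 11} ✓

{3, 5, 8, 11}


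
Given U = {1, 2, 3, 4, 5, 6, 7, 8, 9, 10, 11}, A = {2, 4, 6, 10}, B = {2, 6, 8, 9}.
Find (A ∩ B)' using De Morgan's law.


U = {1, 2, 3, 4, 5, 6, 7, 8, 9, 10, 11}
A = {2, 4, 6, 10}, B = {2, 6, 8, 9}
A ∩ B = {2, 6}
(A ∩ B)' = U \ (A ∩ B) = {1, 3, 4, 5, 7, 8, 9, 10, 11}
Verification via A' ∪ B': A' = {1, 3, 5, 7, 8, 9, 11}, B' = {1, 3, 4, 5, 7, 10, 11}
A' ∪ B' = {1, 3, 4, 5, 7, 8, 9, 10, 11} ✓

{1, 3, 4, 5, 7, 8, 9, 10, 11}


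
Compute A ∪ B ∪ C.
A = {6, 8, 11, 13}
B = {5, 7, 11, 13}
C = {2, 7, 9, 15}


Set A = {6, 8, 11, 13}
Set B = {5, 7, 11, 13}
Set C = {2, 7, 9, 15}
First, A ∪ B = {5, 6, 7, 8, 11, 13}
Then, (A ∪ B) ∪ C = {2, 5, 6, 7, 8, 9, 11, 13, 15}

{2, 5, 6, 7, 8, 9, 11, 13, 15}


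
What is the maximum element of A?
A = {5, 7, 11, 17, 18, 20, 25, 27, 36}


Set A = {5, 7, 11, 17, 18, 20, 25, 27, 36}
Elements in ascending order: 5, 7, 11, 17, 18, 20, 25, 27, 36
The largest element is 36.

36


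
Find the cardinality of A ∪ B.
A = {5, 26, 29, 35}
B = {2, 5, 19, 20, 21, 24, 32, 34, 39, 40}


Set A = {5, 26, 29, 35}, |A| = 4
Set B = {2, 5, 19, 20, 21, 24, 32, 34, 39, 40}, |B| = 10
A ∩ B = {5}, |A ∩ B| = 1
|A ∪ B| = |A| + |B| - |A ∩ B| = 4 + 10 - 1 = 13

13


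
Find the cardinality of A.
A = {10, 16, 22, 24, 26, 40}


Set A = {10, 16, 22, 24, 26, 40}
Listing elements: 10, 16, 22, 24, 26, 40
Counting: 6 elements
|A| = 6

6


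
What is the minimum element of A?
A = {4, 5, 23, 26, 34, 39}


Set A = {4, 5, 23, 26, 34, 39}
Elements in ascending order: 4, 5, 23, 26, 34, 39
The smallest element is 4.

4


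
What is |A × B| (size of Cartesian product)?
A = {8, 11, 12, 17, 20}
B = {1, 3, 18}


Set A = {8, 11, 12, 17, 20} has 5 elements.
Set B = {1, 3, 18} has 3 elements.
|A × B| = |A| × |B| = 5 × 3 = 15

15


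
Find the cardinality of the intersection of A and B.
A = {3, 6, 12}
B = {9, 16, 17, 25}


Set A = {3, 6, 12}
Set B = {9, 16, 17, 25}
A ∩ B = {}
|A ∩ B| = 0

0


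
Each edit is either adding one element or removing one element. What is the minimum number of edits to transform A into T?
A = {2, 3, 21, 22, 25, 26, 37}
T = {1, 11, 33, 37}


Set A = {2, 3, 21, 22, 25, 26, 37}
Set T = {1, 11, 33, 37}
Elements to remove from A (in A, not in T): {2, 3, 21, 22, 25, 26} → 6 removals
Elements to add to A (in T, not in A): {1, 11, 33} → 3 additions
Total edits = 6 + 3 = 9

9


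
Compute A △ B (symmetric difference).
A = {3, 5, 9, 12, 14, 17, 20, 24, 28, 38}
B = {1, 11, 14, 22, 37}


Set A = {3, 5, 9, 12, 14, 17, 20, 24, 28, 38}
Set B = {1, 11, 14, 22, 37}
A △ B = (A \ B) ∪ (B \ A)
Elements in A but not B: {3, 5, 9, 12, 17, 20, 24, 28, 38}
Elements in B but not A: {1, 11, 22, 37}
A △ B = {1, 3, 5, 9, 11, 12, 17, 20, 22, 24, 28, 37, 38}

{1, 3, 5, 9, 11, 12, 17, 20, 22, 24, 28, 37, 38}
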